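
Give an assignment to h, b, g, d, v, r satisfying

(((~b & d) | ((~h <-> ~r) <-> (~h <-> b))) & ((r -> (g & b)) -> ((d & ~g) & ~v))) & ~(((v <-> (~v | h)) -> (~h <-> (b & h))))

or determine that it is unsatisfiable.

Case v = True: the formula simplifies to (((~b & d) | ((~h <-> ~r) <-> (~h <-> b))) & ~((r -> (g & b)))) & ~((h -> (~h <-> (b & h)))).
  h = True: simplifies to (((~b & d) | (r <-> ~b)) & ~((r -> (g & b)))) & ~(~b).
    b = True: simplifies to ~r & ~((r -> g)).
      r = True: the conjunct ~r is False.
      r = False: the conjunct ~((r -> g)) becomes ~((False -> g)) = False.
    b = False: the conjunct ~(~b) becomes ~(~False) = False.
  h = False: the conjunct ~((h -> (~h <-> (b & h)))) becomes ~((False -> False)) = False.
Case v = False: the conjunct ~(((v <-> (~v | h)) -> (~h <-> (b & h)))) becomes ~((False -> (~h <-> (b & h)))) = False.
Both cases fail — unsatisfiable.

The formula is unsatisfiable.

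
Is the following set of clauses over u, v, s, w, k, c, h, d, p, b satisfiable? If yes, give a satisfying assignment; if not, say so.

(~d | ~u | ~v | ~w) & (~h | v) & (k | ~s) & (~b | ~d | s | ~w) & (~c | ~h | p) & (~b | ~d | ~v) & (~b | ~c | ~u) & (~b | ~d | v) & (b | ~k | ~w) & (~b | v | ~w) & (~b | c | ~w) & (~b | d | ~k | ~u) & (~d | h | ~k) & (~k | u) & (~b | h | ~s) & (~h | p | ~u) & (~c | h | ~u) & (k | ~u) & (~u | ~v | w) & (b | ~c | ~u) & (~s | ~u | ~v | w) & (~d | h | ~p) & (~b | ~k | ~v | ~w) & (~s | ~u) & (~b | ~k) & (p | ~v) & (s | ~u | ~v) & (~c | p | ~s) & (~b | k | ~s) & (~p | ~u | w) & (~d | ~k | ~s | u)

Set u = False.
  then (~k | u) forces k = False.
  then (k | ~s) forces s = False.
Set v = False.
  then (~h | v) forces h = False.
Set w = True.
  then (~b | v | ~w) forces b = False.
Set c = True.
Set d = True.
  then (~d | h | ~p) forces p = False.
All clauses satisfied.

u=F, v=F, s=F, w=T, k=F, c=T, h=F, d=T, p=F, b=F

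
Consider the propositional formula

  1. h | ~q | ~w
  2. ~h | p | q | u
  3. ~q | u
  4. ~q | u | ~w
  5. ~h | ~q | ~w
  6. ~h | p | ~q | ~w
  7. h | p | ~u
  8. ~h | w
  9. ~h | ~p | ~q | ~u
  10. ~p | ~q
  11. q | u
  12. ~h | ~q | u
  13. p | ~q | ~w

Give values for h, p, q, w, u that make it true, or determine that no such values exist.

Set h = True.
  then (~h | w) forces w = True.
  then (~h | ~q | ~w) forces q = False.
  then (q | u) forces u = True.
Set p = True.
All clauses satisfied.

h = True, p = True, q = False, w = True, u = True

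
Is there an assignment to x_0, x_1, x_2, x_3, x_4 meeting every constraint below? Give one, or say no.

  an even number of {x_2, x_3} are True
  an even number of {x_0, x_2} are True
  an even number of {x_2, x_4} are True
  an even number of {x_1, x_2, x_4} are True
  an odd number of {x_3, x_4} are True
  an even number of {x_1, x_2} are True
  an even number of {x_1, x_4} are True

Unsatisfiable — no assignment works.

Adding constraints 1, 3, 5 mod 2: every variable appears an even number of times on the left, so the left side is 0.
But the right sides sum to 1 (mod 2). 0 ≠ 1 — the system is inconsistent.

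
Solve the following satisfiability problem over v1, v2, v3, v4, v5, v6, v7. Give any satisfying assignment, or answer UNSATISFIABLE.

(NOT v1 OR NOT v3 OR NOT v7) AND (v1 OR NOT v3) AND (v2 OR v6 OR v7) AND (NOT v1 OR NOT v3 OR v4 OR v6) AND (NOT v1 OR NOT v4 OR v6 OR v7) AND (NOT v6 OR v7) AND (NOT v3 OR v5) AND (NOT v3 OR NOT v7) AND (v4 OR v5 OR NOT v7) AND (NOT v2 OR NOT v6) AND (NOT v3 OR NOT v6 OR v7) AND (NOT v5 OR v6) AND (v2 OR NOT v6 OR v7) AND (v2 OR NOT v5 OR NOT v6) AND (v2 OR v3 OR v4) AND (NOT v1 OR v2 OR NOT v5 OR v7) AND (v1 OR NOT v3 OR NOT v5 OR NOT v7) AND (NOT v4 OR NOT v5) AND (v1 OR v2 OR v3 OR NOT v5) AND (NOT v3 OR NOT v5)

v1=T; v2=T; v3=F; v4=F; v5=F; v6=F; v7=F

Set v1 = True.
Set v2 = True.
  then (NOT v2 OR NOT v6) forces v6 = False.
  then (NOT v5 OR v6) forces v5 = False.
  then (NOT v3 OR v5) forces v3 = False.
Set v4 = False.
  then (v4 OR v5 OR NOT v7) forces v7 = False.
All clauses satisfied.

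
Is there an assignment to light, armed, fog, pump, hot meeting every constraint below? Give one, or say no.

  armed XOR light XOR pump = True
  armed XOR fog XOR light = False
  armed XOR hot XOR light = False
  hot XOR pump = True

light = False; armed = False; fog = False; pump = True; hot = False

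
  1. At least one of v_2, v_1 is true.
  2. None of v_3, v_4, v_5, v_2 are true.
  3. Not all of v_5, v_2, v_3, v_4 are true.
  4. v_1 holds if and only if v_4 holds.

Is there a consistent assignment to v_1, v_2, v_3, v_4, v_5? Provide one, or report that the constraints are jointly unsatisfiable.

Case v_1 = True:
  (2) forces v_3 = False.
  (2) forces v_4 = False.
  Constraint (4) is violated (v_1=T, v_4=F) — contradiction.
Case v_1 = False:
  (1) with v_1=F forces v_2 = True.
  Constraint (2) is violated (v_2=T) — contradiction.
Both cases fail — unsatisfiable.

Unsatisfiable — no assignment works.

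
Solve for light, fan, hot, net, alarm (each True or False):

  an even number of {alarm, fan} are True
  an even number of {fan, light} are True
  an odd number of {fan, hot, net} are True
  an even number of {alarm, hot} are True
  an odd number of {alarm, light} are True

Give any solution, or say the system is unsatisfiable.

Adding constraints 1, 2, 5 mod 2: every variable appears an even number of times on the left, so the left side is 0.
But the right sides sum to 1 (mod 2). 0 ≠ 1 — the system is inconsistent.

Unsatisfiable — no assignment works.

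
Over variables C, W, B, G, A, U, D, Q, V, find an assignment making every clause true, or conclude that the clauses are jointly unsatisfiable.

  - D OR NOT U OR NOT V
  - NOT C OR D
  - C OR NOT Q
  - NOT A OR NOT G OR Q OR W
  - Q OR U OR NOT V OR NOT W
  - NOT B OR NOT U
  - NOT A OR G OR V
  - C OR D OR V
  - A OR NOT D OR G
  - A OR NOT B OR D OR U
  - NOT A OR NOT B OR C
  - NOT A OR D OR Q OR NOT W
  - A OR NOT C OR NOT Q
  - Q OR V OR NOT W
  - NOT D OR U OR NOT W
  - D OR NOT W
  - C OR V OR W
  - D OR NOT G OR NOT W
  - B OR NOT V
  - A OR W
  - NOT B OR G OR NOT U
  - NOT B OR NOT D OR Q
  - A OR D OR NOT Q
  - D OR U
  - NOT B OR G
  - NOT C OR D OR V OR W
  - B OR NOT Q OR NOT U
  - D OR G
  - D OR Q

C: True; W: False; B: True; G: True; A: True; U: False; D: True; Q: True; V: False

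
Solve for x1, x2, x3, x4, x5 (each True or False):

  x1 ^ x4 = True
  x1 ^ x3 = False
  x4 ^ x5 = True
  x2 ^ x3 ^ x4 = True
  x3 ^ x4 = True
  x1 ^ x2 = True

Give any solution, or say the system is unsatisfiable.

x1 = True; x2 = False; x3 = True; x4 = False; x5 = True

x1 ^ x4 = T ^ F = True ✓
x1 ^ x3 = T ^ T = False ✓
x4 ^ x5 = F ^ T = True ✓
x2 ^ x3 ^ x4 = F ^ T ^ F = True ✓
x3 ^ x4 = T ^ F = True ✓
x1 ^ x2 = T ^ F = True ✓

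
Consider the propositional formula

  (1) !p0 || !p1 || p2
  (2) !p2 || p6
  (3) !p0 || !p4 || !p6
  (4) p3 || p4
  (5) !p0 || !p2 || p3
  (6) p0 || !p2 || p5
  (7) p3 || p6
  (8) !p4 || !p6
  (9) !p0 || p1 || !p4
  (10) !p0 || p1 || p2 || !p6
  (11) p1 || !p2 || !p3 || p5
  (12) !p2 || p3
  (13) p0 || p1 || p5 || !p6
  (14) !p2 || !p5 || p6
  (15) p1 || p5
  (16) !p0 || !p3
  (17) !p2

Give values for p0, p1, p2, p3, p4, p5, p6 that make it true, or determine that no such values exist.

p0=F; p1=T; p2=F; p3=T; p4=T; p5=T; p6=F

Unit clause (!p2) forces p2 = False.
Set p0 = False.
Set p1 = True.
Try p3 = False:
  (p3 || p4) forces p4 = True.
  (p3 || p6) forces p6 = True.
  clause (!p4 || !p6) is falsified — backtrack.
So p3 = True.
Set p4 = True.
  then (!p4 || !p6) forces p6 = False.
Set p5 = True.
All clauses satisfied.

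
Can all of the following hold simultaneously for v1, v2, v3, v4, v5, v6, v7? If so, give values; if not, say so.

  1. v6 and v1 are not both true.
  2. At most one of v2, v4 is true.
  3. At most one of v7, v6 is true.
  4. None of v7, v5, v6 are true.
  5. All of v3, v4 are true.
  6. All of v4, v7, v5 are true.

Case v5 = True:
  Constraint (4) is violated (v5=T) — contradiction.
Case v5 = False:
  Constraint (6) is violated (v5=F) — contradiction.
Both cases fail — unsatisfiable.

No satisfying assignment exists.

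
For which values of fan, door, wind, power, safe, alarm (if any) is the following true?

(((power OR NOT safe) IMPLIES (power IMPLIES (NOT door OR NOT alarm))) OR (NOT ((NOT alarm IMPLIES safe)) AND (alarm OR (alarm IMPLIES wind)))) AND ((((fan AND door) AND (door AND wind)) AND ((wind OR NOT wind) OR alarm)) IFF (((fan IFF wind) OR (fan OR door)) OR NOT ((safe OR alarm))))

fan: True, door: True, wind: True, power: False, safe: False, alarm: False

  ((power OR NOT safe) IMPLIES (power IMPLIES (NOT door OR NOT alarm))) OR (NOT ((NOT alarm IMPLIES safe)) AND (alarm OR (alarm IMPLIES wind))) = True
    (power OR NOT safe) IMPLIES (power IMPLIES (NOT door OR NOT alarm)) = True
      power OR NOT safe = True
        NOT safe = True
      power IMPLIES (NOT door OR NOT alarm) = True
        NOT door OR NOT alarm = True
          NOT door = False
          NOT alarm = True
    NOT ((NOT alarm IMPLIES safe)) AND (alarm OR (alarm IMPLIES wind)) = True
      NOT ((NOT alarm IMPLIES safe)) = True
        NOT alarm IMPLIES safe = False
          NOT alarm = True
      alarm OR (alarm IMPLIES wind) = True
        alarm IMPLIES wind = True
  (((fan AND door) AND (door AND wind)) AND ((wind OR NOT wind) OR alarm)) IFF (((fan IFF wind) OR (fan OR door)) OR NOT ((safe OR alarm))) = True
    ((fan AND door) AND (door AND wind)) AND ((wind OR NOT wind) OR alarm) = True
      (fan AND door) AND (door AND wind) = True
        fan AND door = True
        door AND wind = True
      (wind OR NOT wind) OR alarm = True
        wind OR NOT wind = True
          NOT wind = False
    ((fan IFF wind) OR (fan OR door)) OR NOT ((safe OR alarm)) = True
      (fan IFF wind) OR (fan OR door) = True
        fan IFF wind = True
        fan OR door = True
      NOT ((safe OR alarm)) = True
        safe OR alarm = False
Both conjuncts True, so the formula holds.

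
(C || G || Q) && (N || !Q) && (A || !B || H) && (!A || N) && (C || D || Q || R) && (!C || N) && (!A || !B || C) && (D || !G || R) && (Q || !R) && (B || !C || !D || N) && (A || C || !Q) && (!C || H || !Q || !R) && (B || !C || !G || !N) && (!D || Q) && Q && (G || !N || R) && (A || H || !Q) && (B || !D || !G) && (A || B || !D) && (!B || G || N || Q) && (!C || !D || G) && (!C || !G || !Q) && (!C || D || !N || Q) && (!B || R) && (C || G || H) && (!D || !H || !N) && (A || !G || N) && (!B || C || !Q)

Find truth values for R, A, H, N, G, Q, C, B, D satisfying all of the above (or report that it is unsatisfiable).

Unit clause (Q) forces Q = True.
In (N || !Q) only N is left, so N = True.
Try R = False:
  (G || !N || R) forces G = True.
  (D || !G || R) forces D = True.
  (B || !D || !G) forces B = True.
  clause (!B || R) is falsified — backtrack.
So R = True.
Set A = True.
Set H = True.
  then (!D || !H || !N) forces D = False.
Set G = True.
  then (!C || !G || !Q) forces C = False.
  then (!B || C || !Q) forces B = False.
All clauses satisfied.

R: True, A: True, H: True, N: True, G: True, Q: True, C: False, B: False, D: False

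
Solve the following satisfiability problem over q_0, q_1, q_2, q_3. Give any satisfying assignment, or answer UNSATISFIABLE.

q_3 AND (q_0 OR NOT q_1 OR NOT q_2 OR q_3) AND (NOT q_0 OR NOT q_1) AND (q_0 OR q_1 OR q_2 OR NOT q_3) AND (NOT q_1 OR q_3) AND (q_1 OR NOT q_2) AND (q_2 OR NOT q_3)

q_0 = False; q_1 = True; q_2 = True; q_3 = True

Unit clause (q_3) forces q_3 = True.
In (q_2 OR NOT q_3) only q_2 is left, so q_2 = True.
In (q_1 OR NOT q_2) only q_1 is left, so q_1 = True.
In (NOT q_0 OR NOT q_1) only NOT q_0 is left, so q_0 = False.
Check each clause:
  (q_3): q_3 holds.
  (q_0 OR NOT q_1 OR NOT q_2 OR q_3): q_3 holds.
  (NOT q_0 OR NOT q_1): NOT q_0 holds.
  (q_0 OR q_1 OR q_2 OR NOT q_3): q_1 holds.
  (NOT q_1 OR q_3): q_3 holds.
  (q_1 OR NOT q_2): q_1 holds.
  (q_2 OR NOT q_3): q_2 holds.
All clauses satisfied.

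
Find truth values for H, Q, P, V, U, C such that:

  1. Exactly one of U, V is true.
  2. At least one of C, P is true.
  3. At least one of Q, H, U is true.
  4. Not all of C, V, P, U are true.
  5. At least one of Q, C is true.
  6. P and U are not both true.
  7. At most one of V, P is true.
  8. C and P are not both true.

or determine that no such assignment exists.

H = True, Q = True, P = False, V = True, U = False, C = True

  (1) {U, V}: 1 true — exactly one ✓
  (2) {C, P}: 1 true — at least one ✓
  (3) {Q, H, U}: 2 true — at least one ✓
  (4) {C, V, P, U}: 2/4 true — not all ✓
  (5) {Q, C}: 2 true — at least one ✓
  (6) P=F, U=F — not both ✓
  (7) {V, P}: 1 true — at most one ✓
  (8) C=T, P=F — not both ✓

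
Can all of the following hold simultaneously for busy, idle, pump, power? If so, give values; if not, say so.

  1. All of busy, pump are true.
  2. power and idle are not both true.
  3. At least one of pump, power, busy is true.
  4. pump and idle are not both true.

busy=T, idle=F, pump=T, power=T

  (1) {busy, pump}: all 2 true ✓
  (2) power=T, idle=F — not both ✓
  (3) {pump, power, busy}: 3 true — at least one ✓
  (4) pump=T, idle=F — not both ✓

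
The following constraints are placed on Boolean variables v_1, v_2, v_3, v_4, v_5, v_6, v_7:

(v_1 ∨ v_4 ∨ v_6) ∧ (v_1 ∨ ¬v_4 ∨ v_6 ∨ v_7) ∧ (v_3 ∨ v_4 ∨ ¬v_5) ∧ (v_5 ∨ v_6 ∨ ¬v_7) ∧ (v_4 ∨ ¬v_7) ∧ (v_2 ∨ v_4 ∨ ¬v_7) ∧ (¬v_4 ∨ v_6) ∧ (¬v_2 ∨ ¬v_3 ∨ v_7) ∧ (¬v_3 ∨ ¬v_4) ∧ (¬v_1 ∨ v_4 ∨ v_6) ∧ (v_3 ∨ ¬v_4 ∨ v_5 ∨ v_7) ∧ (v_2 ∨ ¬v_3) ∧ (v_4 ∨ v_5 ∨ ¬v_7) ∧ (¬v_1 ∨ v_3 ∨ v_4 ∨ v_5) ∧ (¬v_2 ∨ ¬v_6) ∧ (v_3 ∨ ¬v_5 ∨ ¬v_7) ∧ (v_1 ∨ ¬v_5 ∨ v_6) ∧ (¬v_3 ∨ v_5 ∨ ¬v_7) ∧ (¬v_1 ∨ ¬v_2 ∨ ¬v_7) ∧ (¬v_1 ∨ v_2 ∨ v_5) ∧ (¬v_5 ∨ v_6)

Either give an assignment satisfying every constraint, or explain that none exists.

v_1: False, v_2: False, v_3: False, v_4: True, v_5: True, v_6: True, v_7: False

Set v_1 = False.
Set v_2 = False.
  then (v_2 ∨ ¬v_3) forces v_3 = False.
Set v_4 = True.
  then (¬v_4 ∨ v_6) forces v_6 = True.
Set v_5 = True.
  then (v_3 ∨ ¬v_5 ∨ ¬v_7) forces v_7 = False.
All clauses satisfied.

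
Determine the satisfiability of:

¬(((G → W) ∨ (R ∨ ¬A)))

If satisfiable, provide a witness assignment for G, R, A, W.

G=T; R=F; A=T; W=F

  ¬(((G → W) ∨ (R ∨ ¬A))) = True
    (G → W) ∨ (R ∨ ¬A) = False
      G → W = False
      R ∨ ¬A = False
        ¬A = False
The formula evaluates to True.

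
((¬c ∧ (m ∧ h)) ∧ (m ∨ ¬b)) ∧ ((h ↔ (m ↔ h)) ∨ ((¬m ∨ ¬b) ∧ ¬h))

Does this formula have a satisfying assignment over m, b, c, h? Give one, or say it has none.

m: True, b: True, c: False, h: True

  (¬c ∧ (m ∧ h)) ∧ (m ∨ ¬b) = True
    ¬c ∧ (m ∧ h) = True
      ¬c = True
      m ∧ h = True
    m ∨ ¬b = True
      ¬b = False
  (h ↔ (m ↔ h)) ∨ ((¬m ∨ ¬b) ∧ ¬h) = True
    h ↔ (m ↔ h) = True
      m ↔ h = True
    (¬m ∨ ¬b) ∧ ¬h = False
      ¬m ∨ ¬b = False
        ¬m = False
        ¬b = False
      ¬h = False
Both conjuncts True, so the formula holds.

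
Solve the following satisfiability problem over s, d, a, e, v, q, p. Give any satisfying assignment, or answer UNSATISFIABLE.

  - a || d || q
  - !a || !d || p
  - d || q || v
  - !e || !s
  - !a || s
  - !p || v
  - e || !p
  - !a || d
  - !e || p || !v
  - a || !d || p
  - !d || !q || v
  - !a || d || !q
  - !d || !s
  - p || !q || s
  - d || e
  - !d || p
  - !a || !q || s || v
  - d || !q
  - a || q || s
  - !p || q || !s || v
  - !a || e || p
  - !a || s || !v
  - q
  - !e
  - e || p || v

Case e = True:
  Clause (!e) is falsified — contradiction.
Case e = False:
  (e || !p) forces p = False.
  (d || e) forces d = True.
  Clause (!d || p) is falsified — contradiction.
Both cases fail, so the formula is unsatisfiable.

The formula is unsatisfiable.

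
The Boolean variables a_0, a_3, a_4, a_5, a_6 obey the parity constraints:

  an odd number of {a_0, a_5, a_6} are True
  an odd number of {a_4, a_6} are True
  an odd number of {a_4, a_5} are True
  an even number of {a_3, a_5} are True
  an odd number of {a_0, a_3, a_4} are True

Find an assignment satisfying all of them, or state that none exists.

Adding constraints 1, 2, 4, 5 mod 2: every variable appears an even number of times on the left, so the left side is 0.
But the right sides sum to 1 (mod 2). 0 ≠ 1 — the system is inconsistent.

The formula is unsatisfiable.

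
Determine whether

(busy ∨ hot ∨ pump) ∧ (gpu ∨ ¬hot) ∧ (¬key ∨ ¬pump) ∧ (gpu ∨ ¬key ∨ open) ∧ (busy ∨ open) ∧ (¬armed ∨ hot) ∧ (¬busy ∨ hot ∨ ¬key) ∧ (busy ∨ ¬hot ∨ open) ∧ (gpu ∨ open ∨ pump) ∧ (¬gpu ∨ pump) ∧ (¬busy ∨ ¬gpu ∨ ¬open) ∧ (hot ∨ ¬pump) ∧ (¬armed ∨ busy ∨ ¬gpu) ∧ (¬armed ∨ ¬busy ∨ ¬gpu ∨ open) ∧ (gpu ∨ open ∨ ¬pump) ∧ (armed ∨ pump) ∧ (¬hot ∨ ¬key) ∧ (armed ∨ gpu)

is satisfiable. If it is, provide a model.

pump = True, busy = False, hot = True, key = False, gpu = True, open = True, armed = False

Try pump = False:
  (¬gpu ∨ pump) forces gpu = False.
  (gpu ∨ ¬hot) forces hot = False.
  (busy ∨ hot ∨ pump) forces busy = True.
  (¬armed ∨ hot) forces armed = False.
  clause (armed ∨ pump) is falsified — backtrack.
So pump = True.
  then (¬key ∨ ¬pump) forces key = False.
  then (hot ∨ ¬pump) forces hot = True.
  then (gpu ∨ ¬hot) forces gpu = True.
Set busy = False.
  then (busy ∨ open) forces open = True.
  then (¬armed ∨ busy ∨ ¬gpu) forces armed = False.
All clauses satisfied.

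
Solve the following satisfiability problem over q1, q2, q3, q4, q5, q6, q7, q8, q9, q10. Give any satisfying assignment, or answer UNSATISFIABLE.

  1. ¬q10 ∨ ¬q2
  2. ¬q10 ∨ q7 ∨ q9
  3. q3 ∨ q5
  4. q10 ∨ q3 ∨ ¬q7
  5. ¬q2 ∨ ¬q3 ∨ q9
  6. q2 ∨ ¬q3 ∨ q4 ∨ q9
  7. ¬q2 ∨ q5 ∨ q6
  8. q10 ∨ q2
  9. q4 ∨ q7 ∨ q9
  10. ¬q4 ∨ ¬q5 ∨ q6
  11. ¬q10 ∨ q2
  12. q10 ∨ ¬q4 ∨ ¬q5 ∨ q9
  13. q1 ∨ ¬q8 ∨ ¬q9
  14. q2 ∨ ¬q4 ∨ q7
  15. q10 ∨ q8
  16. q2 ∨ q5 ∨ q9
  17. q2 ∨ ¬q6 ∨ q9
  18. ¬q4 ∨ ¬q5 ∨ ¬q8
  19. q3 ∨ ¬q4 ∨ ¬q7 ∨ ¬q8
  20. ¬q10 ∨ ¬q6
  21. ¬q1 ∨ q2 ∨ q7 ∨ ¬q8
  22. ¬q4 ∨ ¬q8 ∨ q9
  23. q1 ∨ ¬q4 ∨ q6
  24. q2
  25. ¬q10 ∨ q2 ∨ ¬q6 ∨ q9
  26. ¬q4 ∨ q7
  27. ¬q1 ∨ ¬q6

q1=T; q2=T; q3=F; q4=F; q5=T; q6=F; q7=F; q8=T; q9=T; q10=F

Unit clause (q2) forces q2 = True.
In (¬q10 ∨ ¬q2) only ¬q10 is left, so q10 = False.
In (q10 ∨ q8) only q8 is left, so q8 = True.
Set q1 = True.
  then (¬q1 ∨ ¬q6) forces q6 = False.
  then (¬q2 ∨ q5 ∨ q6) forces q5 = True.
  then (¬q4 ∨ ¬q5 ∨ q6) forces q4 = False.
Set q3 = False.
  then (q10 ∨ q3 ∨ ¬q7) forces q7 = False.
  then (q4 ∨ q7 ∨ q9) forces q9 = True.
All clauses satisfied.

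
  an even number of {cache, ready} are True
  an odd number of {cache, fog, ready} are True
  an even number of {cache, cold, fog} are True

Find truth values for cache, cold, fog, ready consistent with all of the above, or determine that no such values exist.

cache = False, cold = True, fog = True, ready = False

{cache, ready}: 0 true → even ✓
{cache, fog, ready}: 1 true → odd ✓
{cache, cold, fog}: 2 true → even ✓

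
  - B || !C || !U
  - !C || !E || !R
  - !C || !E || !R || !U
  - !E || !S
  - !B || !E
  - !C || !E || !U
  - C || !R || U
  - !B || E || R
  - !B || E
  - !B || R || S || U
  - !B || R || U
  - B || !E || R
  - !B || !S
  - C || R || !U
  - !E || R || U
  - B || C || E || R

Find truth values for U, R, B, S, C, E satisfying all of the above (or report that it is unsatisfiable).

Set U = True.
Try R = False:
  (C || R || !U) forces C = True.
  (B || !C || !U) forces B = True.
  (!B || !E) forces E = False.
  clause (!B || E || R) is falsified — backtrack.
So R = True.
Set B = False.
  then (B || !C || !U) forces C = False.
Set S = True.
  then (!E || !S) forces E = False.
All clauses satisfied.

U: True; R: True; B: False; S: True; C: False; E: False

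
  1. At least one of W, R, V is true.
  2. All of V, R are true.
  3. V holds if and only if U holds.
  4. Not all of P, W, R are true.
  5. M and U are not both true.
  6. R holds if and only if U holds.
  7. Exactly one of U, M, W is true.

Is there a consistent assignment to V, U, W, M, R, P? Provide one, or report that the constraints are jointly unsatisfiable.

V=T; U=T; W=F; M=F; R=T; P=F

  (1) {W, R, V}: 2 true — at least one ✓
  (2) {V, R}: all 2 true ✓
  (3) V=T, U=T — same ✓
  (4) {P, W, R}: 1/3 true — not all ✓
  (5) M=F, U=T — not both ✓
  (6) R=T, U=T — same ✓
  (7) {U, M, W}: 1 true — exactly one ✓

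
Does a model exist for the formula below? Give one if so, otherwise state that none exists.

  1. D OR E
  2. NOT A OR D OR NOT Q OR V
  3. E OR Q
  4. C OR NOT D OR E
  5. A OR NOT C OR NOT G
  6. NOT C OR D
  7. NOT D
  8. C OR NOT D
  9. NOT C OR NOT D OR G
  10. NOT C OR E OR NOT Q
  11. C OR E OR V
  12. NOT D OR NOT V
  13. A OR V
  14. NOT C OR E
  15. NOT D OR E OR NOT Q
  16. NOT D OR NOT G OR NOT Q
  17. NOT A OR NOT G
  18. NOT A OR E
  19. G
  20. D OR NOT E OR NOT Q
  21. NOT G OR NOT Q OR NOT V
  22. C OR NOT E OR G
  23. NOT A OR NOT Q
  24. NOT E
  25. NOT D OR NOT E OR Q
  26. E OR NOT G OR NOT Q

Case E = True:
  Clause (NOT E) is falsified — contradiction.
Case E = False:
  (D OR E) forces D = True.
  Clause (NOT D) is falsified — contradiction.
Both cases fail, so the formula is unsatisfiable.

UNSATISFIABLE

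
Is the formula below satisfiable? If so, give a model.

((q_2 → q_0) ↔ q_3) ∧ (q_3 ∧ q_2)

q_0=T; q_2=T; q_3=T

  (q_2 → q_0) ↔ q_3 = True
    q_2 → q_0 = True
  q_3 ∧ q_2 = True
Both conjuncts True, so the formula holds.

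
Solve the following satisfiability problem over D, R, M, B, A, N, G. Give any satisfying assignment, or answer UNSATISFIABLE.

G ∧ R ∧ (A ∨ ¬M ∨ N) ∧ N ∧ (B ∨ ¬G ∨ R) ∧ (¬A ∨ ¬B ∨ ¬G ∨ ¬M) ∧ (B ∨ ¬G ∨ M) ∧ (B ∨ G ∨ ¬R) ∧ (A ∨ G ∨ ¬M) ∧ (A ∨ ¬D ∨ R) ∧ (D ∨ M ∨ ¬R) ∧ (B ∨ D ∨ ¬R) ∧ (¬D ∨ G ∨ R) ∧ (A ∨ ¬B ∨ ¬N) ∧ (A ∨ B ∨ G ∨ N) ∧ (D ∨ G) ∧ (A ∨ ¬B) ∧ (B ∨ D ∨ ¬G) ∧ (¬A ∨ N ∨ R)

Unit clause (G) forces G = True.
Unit clause (R) forces R = True.
Unit clause (N) forces N = True.
Try D = False:
  (D ∨ M ∨ ¬R) forces M = True.
  (B ∨ D ∨ ¬R) forces B = True.
  (¬A ∨ ¬B ∨ ¬G ∨ ¬M) forces A = False.
  clause (A ∨ ¬B ∨ ¬N) is falsified — backtrack.
So D = True.
Set M = True.
Try B = True:
  (¬A ∨ ¬B ∨ ¬G ∨ ¬M) forces A = False.
  clause (A ∨ ¬B ∨ ¬N) is falsified — backtrack.
So B = False.
Set A = True.
All clauses satisfied.

D: True, R: True, M: True, B: False, A: True, N: True, G: True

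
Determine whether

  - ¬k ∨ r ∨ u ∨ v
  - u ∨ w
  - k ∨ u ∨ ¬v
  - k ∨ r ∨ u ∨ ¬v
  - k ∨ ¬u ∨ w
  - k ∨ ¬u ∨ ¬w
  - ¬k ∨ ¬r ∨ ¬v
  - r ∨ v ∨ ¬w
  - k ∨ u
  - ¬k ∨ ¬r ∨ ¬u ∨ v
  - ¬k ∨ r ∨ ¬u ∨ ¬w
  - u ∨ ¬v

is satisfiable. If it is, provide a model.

Set r = True.
Try v = True:
  (¬k ∨ ¬r ∨ ¬v) forces k = False.
  (k ∨ u ∨ ¬v) forces u = True.
  (k ∨ ¬u ∨ w) forces w = True.
  clause (k ∨ ¬u ∨ ¬w) is falsified — backtrack.
So v = False.
Try k = False:
  (k ∨ u) forces u = True.
  (k ∨ ¬u ∨ w) forces w = True.
  clause (k ∨ ¬u ∨ ¬w) is falsified — backtrack.
So k = True.
  then (¬k ∨ ¬r ∨ ¬u ∨ v) forces u = False.
  then (u ∨ w) forces w = True.
All clauses satisfied.

r = True, v = False, k = True, u = False, w = True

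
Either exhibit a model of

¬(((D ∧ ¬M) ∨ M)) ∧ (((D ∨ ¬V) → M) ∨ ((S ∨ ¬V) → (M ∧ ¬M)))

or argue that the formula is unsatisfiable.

M: False, V: True, S: True, D: False

  ¬(((D ∧ ¬M) ∨ M)) = True
    (D ∧ ¬M) ∨ M = False
      D ∧ ¬M = False
        ¬M = True
  ((D ∨ ¬V) → M) ∨ ((S ∨ ¬V) → (M ∧ ¬M)) = True
    (D ∨ ¬V) → M = True
      D ∨ ¬V = False
        ¬V = False
    (S ∨ ¬V) → (M ∧ ¬M) = False
      S ∨ ¬V = True
        ¬V = False
      M ∧ ¬M = False
        ¬M = True
Both conjuncts True, so the formula holds.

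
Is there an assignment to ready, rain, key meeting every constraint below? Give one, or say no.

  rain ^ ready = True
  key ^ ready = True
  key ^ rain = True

The formula is unsatisfiable.

Adding constraints 1, 2, 3 mod 2: every variable appears an even number of times on the left, so the left side is 0.
But the right sides sum to 1 (mod 2). 0 ≠ 1 — the system is inconsistent.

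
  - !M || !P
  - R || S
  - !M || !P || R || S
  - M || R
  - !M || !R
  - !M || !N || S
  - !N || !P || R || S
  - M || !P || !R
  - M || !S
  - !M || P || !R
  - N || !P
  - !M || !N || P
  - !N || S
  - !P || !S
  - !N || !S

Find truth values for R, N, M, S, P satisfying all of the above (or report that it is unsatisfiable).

R = False, N = False, M = True, S = True, P = False

Set R = False.
  then (R || S) forces S = True.
  then (M || R) forces M = True.
  then (!P || !S) forces P = False.
  then (!N || !S) forces N = False.
All clauses satisfied.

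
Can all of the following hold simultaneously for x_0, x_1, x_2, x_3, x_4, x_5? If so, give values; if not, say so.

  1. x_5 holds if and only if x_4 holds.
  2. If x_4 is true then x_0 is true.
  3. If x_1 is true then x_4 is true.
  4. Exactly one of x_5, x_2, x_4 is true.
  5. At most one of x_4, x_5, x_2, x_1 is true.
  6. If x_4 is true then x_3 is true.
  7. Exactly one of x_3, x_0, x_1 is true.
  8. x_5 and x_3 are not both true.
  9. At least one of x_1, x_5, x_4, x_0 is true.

x_0 = True, x_1 = False, x_2 = True, x_3 = False, x_4 = False, x_5 = False

  (1) x_5=F, x_4=F — same ✓
  (2) x_4=F ⇒ x_0: vacuous ✓
  (3) x_1=F ⇒ x_4: vacuous ✓
  (4) {x_5, x_2, x_4}: 1 true — exactly one ✓
  (5) {x_4, x_5, x_2, x_1}: 1 true — at most one ✓
  (6) x_4=F ⇒ x_3: vacuous ✓
  (7) {x_3, x_0, x_1}: 1 true — exactly one ✓
  (8) x_5=F, x_3=F — not both ✓
  (9) {x_1, x_5, x_4, x_0}: 1 true — at least one ✓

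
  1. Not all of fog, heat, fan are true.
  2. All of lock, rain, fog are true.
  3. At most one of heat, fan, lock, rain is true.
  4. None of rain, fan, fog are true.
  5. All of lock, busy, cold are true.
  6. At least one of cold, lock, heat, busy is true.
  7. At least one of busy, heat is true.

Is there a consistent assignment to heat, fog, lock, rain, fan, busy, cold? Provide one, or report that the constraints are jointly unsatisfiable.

The formula is unsatisfiable.

Case fog = True:
  Constraint (4) is violated (fog=T) — contradiction.
Case fog = False:
  Constraint (2) is violated (fog=F) — contradiction.
Both cases fail — unsatisfiable.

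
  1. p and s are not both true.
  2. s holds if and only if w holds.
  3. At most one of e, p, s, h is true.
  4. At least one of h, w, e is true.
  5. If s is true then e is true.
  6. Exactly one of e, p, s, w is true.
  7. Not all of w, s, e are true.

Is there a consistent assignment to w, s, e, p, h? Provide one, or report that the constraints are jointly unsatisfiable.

w = False, s = False, e = True, p = False, h = False

  (1) p=F, s=F — not both ✓
  (2) s=F, w=F — same ✓
  (3) {e, p, s, h}: 1 true — at most one ✓
  (4) {h, w, e}: 1 true — at least one ✓
  (5) s=F ⇒ e: vacuous ✓
  (6) {e, p, s, w}: 1 true — exactly one ✓
  (7) {w, s, e}: 1/3 true — not all ✓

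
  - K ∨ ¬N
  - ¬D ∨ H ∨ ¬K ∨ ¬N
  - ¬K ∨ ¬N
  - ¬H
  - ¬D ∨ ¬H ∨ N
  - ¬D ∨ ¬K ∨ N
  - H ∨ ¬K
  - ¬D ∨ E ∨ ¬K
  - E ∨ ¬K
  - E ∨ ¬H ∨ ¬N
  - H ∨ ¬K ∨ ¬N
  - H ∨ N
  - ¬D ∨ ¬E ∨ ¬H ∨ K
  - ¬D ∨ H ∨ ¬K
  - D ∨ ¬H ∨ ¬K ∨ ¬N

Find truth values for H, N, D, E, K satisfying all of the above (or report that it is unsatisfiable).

The formula is unsatisfiable.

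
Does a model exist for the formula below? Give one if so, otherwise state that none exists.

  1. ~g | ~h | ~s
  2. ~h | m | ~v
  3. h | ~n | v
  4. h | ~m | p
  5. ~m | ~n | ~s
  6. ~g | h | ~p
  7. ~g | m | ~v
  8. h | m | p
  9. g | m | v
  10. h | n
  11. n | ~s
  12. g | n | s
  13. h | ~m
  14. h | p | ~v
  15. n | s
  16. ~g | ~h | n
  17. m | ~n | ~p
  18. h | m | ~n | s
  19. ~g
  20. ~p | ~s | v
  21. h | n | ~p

Unit clause (~g) forces g = False.
Try h = False:
  (h | n) forces n = True.
  (h | ~n | v) forces v = True.
  (h | ~m) forces m = False.
  (h | m | p) forces p = True.
  clause (m | ~n | ~p) is falsified — backtrack.
So h = True.
Set p = False.
Try m = False:
  (~h | m | ~v) forces v = False.
  clause (g | m | v) is falsified — backtrack.
So m = True.
Try n = False:
  (n | ~s) forces s = False.
  clause (g | n | s) is falsified — backtrack.
So n = True.
  then (~m | ~n | ~s) forces s = False.
Set v = False.
All clauses satisfied.

h = True, p = False, m = True, g = False, n = True, s = False, v = False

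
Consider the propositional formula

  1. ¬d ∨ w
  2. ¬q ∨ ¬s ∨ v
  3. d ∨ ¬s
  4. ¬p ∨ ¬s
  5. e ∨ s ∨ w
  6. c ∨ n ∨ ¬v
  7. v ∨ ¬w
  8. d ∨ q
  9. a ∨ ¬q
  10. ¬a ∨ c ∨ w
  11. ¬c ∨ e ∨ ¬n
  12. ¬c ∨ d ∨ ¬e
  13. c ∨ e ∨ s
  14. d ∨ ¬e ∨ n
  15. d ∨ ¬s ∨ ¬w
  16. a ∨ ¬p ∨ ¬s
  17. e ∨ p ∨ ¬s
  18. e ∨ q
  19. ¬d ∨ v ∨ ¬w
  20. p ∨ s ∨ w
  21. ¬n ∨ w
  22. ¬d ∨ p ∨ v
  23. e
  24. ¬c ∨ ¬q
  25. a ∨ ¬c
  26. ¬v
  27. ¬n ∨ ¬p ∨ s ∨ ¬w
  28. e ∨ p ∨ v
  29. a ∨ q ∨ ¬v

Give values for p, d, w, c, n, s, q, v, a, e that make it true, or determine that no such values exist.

UNSATISFIABLE

Case n = True:
  (¬n ∨ w) forces w = True.
  (v ∨ ¬w) forces v = True.
  Clause (¬v) is falsified — contradiction.
Case n = False:
  (e) forces e = True.
  (d ∨ ¬e ∨ n) forces d = True.
  (¬d ∨ w) forces w = True.
  (v ∨ ¬w) forces v = True.
  Clause (¬v) is falsified — contradiction.
Both cases fail, so the formula is unsatisfiable.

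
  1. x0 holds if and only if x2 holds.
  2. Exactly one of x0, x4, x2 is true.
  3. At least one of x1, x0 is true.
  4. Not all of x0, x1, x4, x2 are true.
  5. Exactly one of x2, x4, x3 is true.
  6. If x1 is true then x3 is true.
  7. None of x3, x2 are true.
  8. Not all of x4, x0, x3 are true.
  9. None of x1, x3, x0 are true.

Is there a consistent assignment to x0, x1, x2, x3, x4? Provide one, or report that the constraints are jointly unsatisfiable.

Case x1 = True:
  Constraint (9) is violated (x1=T) — contradiction.
Case x1 = False:
  (3) with x1=F forces x0 = True.
  Constraint (9) is violated (x0=T) — contradiction.
Both cases fail — unsatisfiable.

No satisfying assignment exists.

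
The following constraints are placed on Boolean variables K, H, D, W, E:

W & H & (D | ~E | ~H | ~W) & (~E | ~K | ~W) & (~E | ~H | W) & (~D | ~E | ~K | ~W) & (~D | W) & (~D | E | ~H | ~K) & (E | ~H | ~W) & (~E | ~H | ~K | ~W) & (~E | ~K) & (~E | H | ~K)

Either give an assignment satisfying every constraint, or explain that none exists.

K: False, H: True, D: True, W: True, E: True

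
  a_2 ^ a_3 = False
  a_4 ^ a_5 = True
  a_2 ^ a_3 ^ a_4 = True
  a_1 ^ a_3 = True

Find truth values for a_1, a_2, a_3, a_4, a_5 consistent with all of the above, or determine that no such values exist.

a_1 = False, a_2 = True, a_3 = True, a_4 = True, a_5 = False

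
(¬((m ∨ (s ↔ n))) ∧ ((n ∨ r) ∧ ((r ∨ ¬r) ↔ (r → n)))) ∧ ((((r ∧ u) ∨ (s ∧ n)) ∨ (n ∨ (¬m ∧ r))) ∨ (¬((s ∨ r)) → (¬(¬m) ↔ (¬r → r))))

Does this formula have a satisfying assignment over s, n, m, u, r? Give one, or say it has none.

s = False, n = True, m = False, u = True, r = False

  ¬((m ∨ (s ↔ n))) ∧ ((n ∨ r) ∧ ((r ∨ ¬r) ↔ (r → n))) = True
    ¬((m ∨ (s ↔ n))) = True
      m ∨ (s ↔ n) = False
        s ↔ n = False
    (n ∨ r) ∧ ((r ∨ ¬r) ↔ (r → n)) = True
      n ∨ r = True
      (r ∨ ¬r) ↔ (r → n) = True
        r ∨ ¬r = True
          ¬r = True
        r → n = True
  (((r ∧ u) ∨ (s ∧ n)) ∨ (n ∨ (¬m ∧ r))) ∨ (¬((s ∨ r)) → (¬(¬m) ↔ (¬r → r))) = True
    ((r ∧ u) ∨ (s ∧ n)) ∨ (n ∨ (¬m ∧ r)) = True
      (r ∧ u) ∨ (s ∧ n) = False
        r ∧ u = False
        s ∧ n = False
      n ∨ (¬m ∧ r) = True
        ¬m ∧ r = False
          ¬m = True
    ¬((s ∨ r)) → (¬(¬m) ↔ (¬r → r)) = True
      ¬((s ∨ r)) = True
        s ∨ r = False
      ¬(¬m) ↔ (¬r → r) = True
        ¬(¬m) = False
          ¬m = True
        ¬r → r = False
          ¬r = True
Both conjuncts True, so the formula holds.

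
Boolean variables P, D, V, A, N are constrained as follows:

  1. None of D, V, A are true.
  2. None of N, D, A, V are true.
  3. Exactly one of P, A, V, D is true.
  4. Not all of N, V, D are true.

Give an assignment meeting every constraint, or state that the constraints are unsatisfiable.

P: True; D: False; V: False; A: False; N: False

  (1) {D, V, A}: 0 true — none ✓
  (2) {N, D, A, V}: 0 true — none ✓
  (3) {P, A, V, D}: 1 true — exactly one ✓
  (4) {N, V, D}: 0/3 true — not all ✓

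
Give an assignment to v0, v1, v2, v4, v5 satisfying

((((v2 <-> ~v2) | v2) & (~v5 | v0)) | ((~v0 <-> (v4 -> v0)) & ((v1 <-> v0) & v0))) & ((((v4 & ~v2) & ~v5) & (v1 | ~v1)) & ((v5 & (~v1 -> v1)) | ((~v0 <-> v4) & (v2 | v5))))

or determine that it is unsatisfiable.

Unsatisfiable — no assignment works.

Case v2 = True: the conjunct ~v2 is False.
Case v2 = False: the formula simplifies to ((~v0 <-> (v4 -> v0)) & ((v1 <-> v0) & v0)) & (((v4 & ~v5) & (v1 | ~v1)) & ((v5 & (~v1 -> v1)) | ((~v0 <-> v4) & v5))).
  v0 = True: the conjunct ~v0 <-> (v4 -> v0) becomes ~True <-> (v4 -> True) = False.
  v0 = False: the conjunct v0 is False.
Both cases fail — unsatisfiable.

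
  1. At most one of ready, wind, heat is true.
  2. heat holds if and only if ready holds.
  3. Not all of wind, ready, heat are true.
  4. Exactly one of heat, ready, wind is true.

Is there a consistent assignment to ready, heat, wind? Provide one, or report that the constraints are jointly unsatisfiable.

ready = False; heat = False; wind = True

  (1) {ready, wind, heat}: 1 true — at most one ✓
  (2) heat=F, ready=F — same ✓
  (3) {wind, ready, heat}: 1/3 true — not all ✓
  (4) {heat, ready, wind}: 1 true — exactly one ✓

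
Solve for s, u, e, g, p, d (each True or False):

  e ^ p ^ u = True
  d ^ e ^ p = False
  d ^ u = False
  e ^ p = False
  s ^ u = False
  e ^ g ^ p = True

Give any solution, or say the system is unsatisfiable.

Adding constraints 1, 2, 3 mod 2: every variable appears an even number of times on the left, so the left side is 0.
But the right sides sum to 1 (mod 2). 0 ≠ 1 — the system is inconsistent.

No satisfying assignment exists.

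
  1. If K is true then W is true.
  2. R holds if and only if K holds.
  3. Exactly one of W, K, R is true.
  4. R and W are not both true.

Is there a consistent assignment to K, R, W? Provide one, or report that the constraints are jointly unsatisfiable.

K=F, R=F, W=T

  (1) K=F ⇒ W: vacuous ✓
  (2) R=F, K=F — same ✓
  (3) {W, K, R}: 1 true — exactly one ✓
  (4) R=F, W=T — not both ✓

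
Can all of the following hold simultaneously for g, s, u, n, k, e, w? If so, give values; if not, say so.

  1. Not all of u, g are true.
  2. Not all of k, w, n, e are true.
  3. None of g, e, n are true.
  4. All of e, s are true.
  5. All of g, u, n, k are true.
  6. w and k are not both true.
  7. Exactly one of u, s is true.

Unsatisfiable

Case g = True:
  Constraint (3) is violated (g=T) — contradiction.
Case g = False:
  Constraint (5) is violated (g=F) — contradiction.
Both cases fail — unsatisfiable.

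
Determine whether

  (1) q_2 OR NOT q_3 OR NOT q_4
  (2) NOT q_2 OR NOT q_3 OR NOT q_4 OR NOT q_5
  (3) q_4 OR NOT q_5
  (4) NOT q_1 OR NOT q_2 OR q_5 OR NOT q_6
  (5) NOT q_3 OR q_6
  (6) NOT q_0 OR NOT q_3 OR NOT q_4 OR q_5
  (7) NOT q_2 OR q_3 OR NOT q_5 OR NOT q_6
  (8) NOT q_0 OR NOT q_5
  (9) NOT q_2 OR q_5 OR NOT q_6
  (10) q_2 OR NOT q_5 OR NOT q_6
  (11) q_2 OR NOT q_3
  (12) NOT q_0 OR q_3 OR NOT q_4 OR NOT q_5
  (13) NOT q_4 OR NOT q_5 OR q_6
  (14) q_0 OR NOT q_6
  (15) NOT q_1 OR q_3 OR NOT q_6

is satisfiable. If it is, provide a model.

q_0=T; q_1=F; q_2=T; q_3=F; q_4=T; q_5=F; q_6=F

Set q_0 = True.
  then (NOT q_0 OR NOT q_5) forces q_5 = False.
Set q_1 = False.
Set q_2 = True.
  then (NOT q_2 OR q_5 OR NOT q_6) forces q_6 = False.
  then (NOT q_3 OR q_6) forces q_3 = False.
Set q_4 = True.
All clauses satisfied.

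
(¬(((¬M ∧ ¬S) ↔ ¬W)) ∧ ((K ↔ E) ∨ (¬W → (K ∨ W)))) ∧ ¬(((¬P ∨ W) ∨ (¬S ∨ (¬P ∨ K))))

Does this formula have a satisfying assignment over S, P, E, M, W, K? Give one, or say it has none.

S: True, P: True, E: False, M: True, W: False, K: False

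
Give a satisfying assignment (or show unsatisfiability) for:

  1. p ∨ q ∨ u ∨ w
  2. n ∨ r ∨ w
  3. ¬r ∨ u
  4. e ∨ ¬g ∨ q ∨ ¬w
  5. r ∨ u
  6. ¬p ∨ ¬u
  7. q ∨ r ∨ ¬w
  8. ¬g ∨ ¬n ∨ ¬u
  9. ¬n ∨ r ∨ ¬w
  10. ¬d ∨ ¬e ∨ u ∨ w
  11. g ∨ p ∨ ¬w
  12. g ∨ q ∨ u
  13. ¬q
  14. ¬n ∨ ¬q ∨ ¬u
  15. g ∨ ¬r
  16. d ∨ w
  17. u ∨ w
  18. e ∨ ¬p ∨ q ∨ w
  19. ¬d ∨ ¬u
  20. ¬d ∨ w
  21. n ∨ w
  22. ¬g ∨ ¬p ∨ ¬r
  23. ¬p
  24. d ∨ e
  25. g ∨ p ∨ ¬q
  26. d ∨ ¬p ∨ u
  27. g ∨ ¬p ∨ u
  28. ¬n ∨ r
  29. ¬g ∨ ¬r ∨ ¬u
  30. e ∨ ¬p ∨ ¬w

Case w = True:
  (¬q) forces q = False.
  (q ∨ r ∨ ¬w) forces r = True.
  (¬r ∨ u) forces u = True.
  (¬p ∨ ¬u) forces p = False.
  (g ∨ p ∨ ¬w) forces g = True.
  Clause (¬g ∨ ¬r ∨ ¬u) is falsified — contradiction.
Case w = False:
  (¬q) forces q = False.
  (d ∨ w) forces d = True.
  Clause (¬d ∨ w) is falsified — contradiction.
Both cases fail, so the formula is unsatisfiable.

No satisfying assignment exists.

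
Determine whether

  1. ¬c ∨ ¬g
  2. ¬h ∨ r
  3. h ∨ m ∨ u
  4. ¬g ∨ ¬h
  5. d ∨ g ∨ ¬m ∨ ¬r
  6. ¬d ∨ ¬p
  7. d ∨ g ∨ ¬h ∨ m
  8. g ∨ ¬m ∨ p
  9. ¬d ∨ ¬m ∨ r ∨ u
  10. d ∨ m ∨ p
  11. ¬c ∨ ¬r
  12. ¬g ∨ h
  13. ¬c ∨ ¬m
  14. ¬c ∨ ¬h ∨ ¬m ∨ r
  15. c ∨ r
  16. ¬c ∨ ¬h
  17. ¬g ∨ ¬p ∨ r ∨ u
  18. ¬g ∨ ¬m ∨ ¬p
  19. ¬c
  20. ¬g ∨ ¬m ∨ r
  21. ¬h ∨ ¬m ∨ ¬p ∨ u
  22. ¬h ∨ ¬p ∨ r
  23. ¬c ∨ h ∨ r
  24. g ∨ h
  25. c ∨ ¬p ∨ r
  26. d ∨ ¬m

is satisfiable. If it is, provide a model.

Unit clause (¬c) forces c = False.
In (c ∨ r) only r is left, so r = True.
Set d = True.
  then (¬d ∨ ¬p) forces p = False.
Set u = True.
Try m = True:
  (g ∨ ¬m ∨ p) forces g = True.
  (¬g ∨ ¬h) forces h = False.
  clause (¬g ∨ h) is falsified — backtrack.
So m = False.
Set h = True.
  then (¬g ∨ ¬h) forces g = False.
All clauses satisfied.

d=T, u=T, m=F, h=T, g=F, c=F, p=F, r=T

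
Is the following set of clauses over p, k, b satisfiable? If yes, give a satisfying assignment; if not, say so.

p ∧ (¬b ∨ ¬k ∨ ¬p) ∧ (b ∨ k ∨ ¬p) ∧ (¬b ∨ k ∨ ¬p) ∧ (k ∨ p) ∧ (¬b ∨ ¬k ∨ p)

p=T, k=T, b=F

Unit clause (p) forces p = True.
Try k = False:
  (b ∨ k ∨ ¬p) forces b = True.
  clause (¬b ∨ k ∨ ¬p) is falsified — backtrack.
So k = True.
  then (¬b ∨ ¬k ∨ ¬p) forces b = False.
All clauses satisfied.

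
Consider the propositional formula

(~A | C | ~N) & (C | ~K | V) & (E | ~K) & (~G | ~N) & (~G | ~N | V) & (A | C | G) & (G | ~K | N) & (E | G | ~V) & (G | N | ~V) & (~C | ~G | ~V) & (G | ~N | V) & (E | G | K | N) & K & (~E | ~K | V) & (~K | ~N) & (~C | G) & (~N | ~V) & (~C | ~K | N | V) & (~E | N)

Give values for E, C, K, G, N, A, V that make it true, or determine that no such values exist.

UNSATISFIABLE

Case K = True:
  (E | ~K) forces E = True.
  (~E | ~K | V) forces V = True.
  (~K | ~N) forces N = False.
  Clause (~E | N) is falsified — contradiction.
Case K = False:
  Clause (K) is falsified — contradiction.
Both cases fail, so the formula is unsatisfiable.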